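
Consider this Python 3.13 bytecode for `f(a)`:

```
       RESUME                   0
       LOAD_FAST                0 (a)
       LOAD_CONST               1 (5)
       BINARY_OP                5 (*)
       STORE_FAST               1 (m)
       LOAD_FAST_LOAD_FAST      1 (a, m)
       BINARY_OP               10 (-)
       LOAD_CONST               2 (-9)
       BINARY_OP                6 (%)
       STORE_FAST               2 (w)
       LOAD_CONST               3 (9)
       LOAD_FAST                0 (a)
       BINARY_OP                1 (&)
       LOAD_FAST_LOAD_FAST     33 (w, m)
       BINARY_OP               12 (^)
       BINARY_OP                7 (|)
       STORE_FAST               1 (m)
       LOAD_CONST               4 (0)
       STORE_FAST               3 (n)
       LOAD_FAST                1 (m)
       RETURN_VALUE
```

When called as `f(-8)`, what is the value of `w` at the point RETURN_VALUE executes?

-4

LOAD_FAST a → push -8. Stack: [-8]
LOAD_CONST → push 5. Stack: [-8, 5]
BINARY_OP * → -8 * 5 = -40. Stack: [-40]
STORE_FAST m → m=-40. Stack: []
LOAD_FAST_LOAD_FAST a,m → push -8,-40. Stack: [-8, -40]
BINARY_OP - → -8 - -40 = 32. Stack: [32]
LOAD_CONST → push -9. Stack: [32, -9]
BINARY_OP % → 32 % -9 = -4. Stack: [-4]
STORE_FAST w → w=-4. Stack: []
LOAD_CONST → push 9. Stack: [9]
LOAD_FAST a → push -8. Stack: [9, -8]
BINARY_OP & → 9 & -8 = 8. Stack: [8]
LOAD_FAST_LOAD_FAST w,m → push -4,-40. Stack: [8, -4, -40]
BINARY_OP ^ → -4 ^ -40 = 36. Stack: [8, 36]
BINARY_OP | → 8 | 36 = 44. Stack: [44]
STORE_FAST m → m=44. Stack: []
LOAD_CONST → push 0. Stack: [0]
STORE_FAST n → n=0. Stack: []
LOAD_FAST m → push 44. Stack: [44]
RETURN_VALUE → return 44.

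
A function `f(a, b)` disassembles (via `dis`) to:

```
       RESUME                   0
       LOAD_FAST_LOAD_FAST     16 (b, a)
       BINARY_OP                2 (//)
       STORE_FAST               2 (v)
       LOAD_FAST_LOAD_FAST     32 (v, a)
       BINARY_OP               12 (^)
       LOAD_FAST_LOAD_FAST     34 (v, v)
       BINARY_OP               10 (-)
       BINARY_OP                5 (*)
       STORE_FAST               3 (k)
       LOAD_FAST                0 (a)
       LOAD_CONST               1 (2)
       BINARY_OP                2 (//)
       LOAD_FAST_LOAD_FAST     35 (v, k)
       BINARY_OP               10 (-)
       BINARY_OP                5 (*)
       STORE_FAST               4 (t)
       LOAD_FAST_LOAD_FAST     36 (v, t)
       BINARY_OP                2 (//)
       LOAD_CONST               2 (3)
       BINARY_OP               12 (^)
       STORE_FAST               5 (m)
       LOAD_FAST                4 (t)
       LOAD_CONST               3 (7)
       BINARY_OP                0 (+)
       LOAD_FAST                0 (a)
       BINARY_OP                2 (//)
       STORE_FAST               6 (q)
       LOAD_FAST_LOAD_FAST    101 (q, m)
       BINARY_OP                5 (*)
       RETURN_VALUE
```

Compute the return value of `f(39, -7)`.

-3

LOAD_FAST_LOAD_FAST b,a → push -7,39. Stack: [-7, 39]
BINARY_OP // → -7 // 39 = -1. Stack: [-1]
STORE_FAST v → v=-1. Stack: []
LOAD_FAST_LOAD_FAST v,a → push -1,39. Stack: [-1, 39]
BINARY_OP ^ → -1 ^ 39 = -40. Stack: [-40]
LOAD_FAST_LOAD_FAST v,v → push -1,-1. Stack: [-40, -1, -1]
BINARY_OP - → -1 - -1 = 0. Stack: [-40, 0]
BINARY_OP * → -40 * 0 = 0. Stack: [0]
STORE_FAST k → k=0. Stack: []
LOAD_FAST a → push 39. Stack: [39]
LOAD_CONST → push 2. Stack: [39, 2]
BINARY_OP // → 39 // 2 = 19. Stack: [19]
LOAD_FAST_LOAD_FAST v,k → push -1,0. Stack: [19, -1, 0]
BINARY_OP - → -1 - 0 = -1. Stack: [19, -1]
BINARY_OP * → 19 * -1 = -19. Stack: [-19]
STORE_FAST t → t=-19. Stack: []
LOAD_FAST_LOAD_FAST v,t → push -1,-19. Stack: [-1, -19]
BINARY_OP // → -1 // -19 = 0. Stack: [0]
LOAD_CONST → push 3. Stack: [0, 3]
BINARY_OP ^ → 0 ^ 3 = 3. Stack: [3]
STORE_FAST m → m=3. Stack: []
LOAD_FAST t → push -19. Stack: [-19]
LOAD_CONST → push 7. Stack: [-19, 7]
BINARY_OP + → -19 + 7 = -12. Stack: [-12]
LOAD_FAST a → push 39. Stack: [-12, 39]
BINARY_OP // → -12 // 39 = -1. Stack: [-1]
STORE_FAST q → q=-1. Stack: []
LOAD_FAST_LOAD_FAST q,m → push -1,3. Stack: [-1, 3]
BINARY_OP * → -1 * 3 = -3. Stack: [-3]
RETURN_VALUE → return -3.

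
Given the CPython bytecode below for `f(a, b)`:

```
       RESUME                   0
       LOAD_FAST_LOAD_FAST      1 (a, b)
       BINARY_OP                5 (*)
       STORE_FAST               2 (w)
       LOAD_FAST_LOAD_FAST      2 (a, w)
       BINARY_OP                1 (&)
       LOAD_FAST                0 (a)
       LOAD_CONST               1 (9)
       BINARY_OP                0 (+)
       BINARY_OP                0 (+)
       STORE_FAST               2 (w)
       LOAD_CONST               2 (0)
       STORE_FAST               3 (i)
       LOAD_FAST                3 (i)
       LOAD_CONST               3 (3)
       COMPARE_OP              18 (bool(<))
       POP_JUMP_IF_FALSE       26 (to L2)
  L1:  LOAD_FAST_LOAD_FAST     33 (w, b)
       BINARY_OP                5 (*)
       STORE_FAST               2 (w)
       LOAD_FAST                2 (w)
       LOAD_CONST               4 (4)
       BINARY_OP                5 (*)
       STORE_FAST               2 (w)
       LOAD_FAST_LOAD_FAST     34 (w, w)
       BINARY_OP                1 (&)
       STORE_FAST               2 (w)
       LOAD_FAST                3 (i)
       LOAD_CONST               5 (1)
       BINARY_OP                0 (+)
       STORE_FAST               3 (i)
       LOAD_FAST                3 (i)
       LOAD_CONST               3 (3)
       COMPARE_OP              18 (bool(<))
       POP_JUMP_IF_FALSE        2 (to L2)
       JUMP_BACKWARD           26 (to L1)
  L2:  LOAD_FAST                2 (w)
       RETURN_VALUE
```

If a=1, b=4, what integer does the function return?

LOAD_FAST_LOAD_FAST a,b → push 1,4
BINARY_OP * → 1 * 4 = 4
STORE_FAST w → w=4
LOAD_FAST_LOAD_FAST a,w → push 1,4
BINARY_OP & → 1 & 4 = 0
LOAD_FAST a → push 1
LOAD_CONST → push 9
BINARY_OP + → 1 + 9 = 10
BINARY_OP + → 0 + 10 = 10
STORE_FAST w → w=10
LOAD_CONST → push 0
STORE_FAST i → i=0
LOAD_FAST i → push 0
LOAD_CONST → push 3
COMPARE_OP bool(<) → 0 vs 3 = True
POP_JUMP_IF_FALSE → pop True; no jump
LOAD_FAST_LOAD_FAST w,b → push 10,4
BINARY_OP * → 10 * 4 = 40
STORE_FAST w → w=40
LOAD_FAST w → push 40
LOAD_CONST → push 4
BINARY_OP * → 40 * 4 = 160
STORE_FAST w → w=160
LOAD_FAST_LOAD_FAST w,w → push 160,160
BINARY_OP & → 160 & 160 = 160
STORE_FAST w → w=160
LOAD_FAST i → push 0
LOAD_CONST → push 1
BINARY_OP + → 0 + 1 = 1
STORE_FAST i → i=1
LOAD_FAST i → push 1
LOAD_CONST → push 3
COMPARE_OP bool(<) → 1 vs 3 = True
POP_JUMP_IF_FALSE → pop True; no jump
LOAD_FAST_LOAD_FAST w,b → push 160,4
BINARY_OP * → 160 * 4 = 640
STORE_FAST w → w=640
LOAD_FAST w → push 640
LOAD_CONST → push 4
BINARY_OP * → 640 * 4 = 2560
STORE_FAST w → w=2560
LOAD_FAST_LOAD_FAST w,w → push 2560,2560
BINARY_OP & → 2560 & 2560 = 2560
STORE_FAST w → w=2560
LOAD_FAST i → push 1
LOAD_CONST → push 1
BINARY_OP + → 1 + 1 = 2
STORE_FAST i → i=2
LOAD_FAST i → push 2
LOAD_CONST → push 3
COMPARE_OP bool(<) → 2 vs 3 = True
POP_JUMP_IF_FALSE → pop True; no jump
LOAD_FAST_LOAD_FAST w,b → push 2560,4
BINARY_OP * → 2560 * 4 = 10240
STORE_FAST w → w=10240
LOAD_FAST w → push 10240
LOAD_CONST → push 4
BINARY_OP * → 10240 * 4 = 40960
STORE_FAST w → w=40960
LOAD_FAST_LOAD_FAST w,w → push 40960,40960
BINARY_OP & → 40960 & 40960 = 40960
STORE_FAST w → w=40960
LOAD_FAST i → push 2
LOAD_CONST → push 1
BINARY_OP + → 2 + 1 = 3
STORE_FAST i → i=3
LOAD_FAST i → push 3
LOAD_CONST → push 3
COMPARE_OP bool(<) → 3 vs 3 = False
POP_JUMP_IF_FALSE → pop False; jump
LOAD_FAST w → push 40960
RETURN_VALUE → return 40960.

40960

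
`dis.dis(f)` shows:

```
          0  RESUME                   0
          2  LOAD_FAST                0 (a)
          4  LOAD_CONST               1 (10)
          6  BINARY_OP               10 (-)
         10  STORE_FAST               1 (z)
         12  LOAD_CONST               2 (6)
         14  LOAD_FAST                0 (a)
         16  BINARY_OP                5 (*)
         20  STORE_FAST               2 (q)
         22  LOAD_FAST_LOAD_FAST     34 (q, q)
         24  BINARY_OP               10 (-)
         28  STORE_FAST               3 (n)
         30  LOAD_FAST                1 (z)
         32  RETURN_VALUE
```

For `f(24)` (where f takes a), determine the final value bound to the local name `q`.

LOAD_FAST a → push 24. Stack: [24]
LOAD_CONST → push 10. Stack: [24, 10]
BINARY_OP - → 24 - 10 = 14. Stack: [14]
STORE_FAST z → z=14. Stack: []
LOAD_CONST → push 6. Stack: [6]
LOAD_FAST a → push 24. Stack: [6, 24]
BINARY_OP * → 6 * 24 = 144. Stack: [144]
STORE_FAST q → q=144. Stack: []
LOAD_FAST_LOAD_FAST q,q → push 144,144. Stack: [144, 144]
BINARY_OP - → 144 - 144 = 0. Stack: [0]
STORE_FAST n → n=0. Stack: []
LOAD_FAST z → push 14. Stack: [14]
RETURN_VALUE → return 14.

144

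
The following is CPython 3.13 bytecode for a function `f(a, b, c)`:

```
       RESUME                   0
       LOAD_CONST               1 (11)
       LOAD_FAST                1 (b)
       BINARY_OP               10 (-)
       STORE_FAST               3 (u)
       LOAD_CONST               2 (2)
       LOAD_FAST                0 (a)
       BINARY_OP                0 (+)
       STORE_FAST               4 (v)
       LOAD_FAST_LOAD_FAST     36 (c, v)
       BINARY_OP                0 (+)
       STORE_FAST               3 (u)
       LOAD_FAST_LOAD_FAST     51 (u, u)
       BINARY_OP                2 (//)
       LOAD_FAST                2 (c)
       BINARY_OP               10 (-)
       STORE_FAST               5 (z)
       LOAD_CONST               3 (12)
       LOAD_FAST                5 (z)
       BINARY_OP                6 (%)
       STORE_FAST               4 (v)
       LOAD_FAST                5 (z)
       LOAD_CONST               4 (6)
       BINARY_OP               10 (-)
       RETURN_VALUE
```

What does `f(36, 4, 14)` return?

-19

LOAD_CONST → push 11. Stack: [11]
LOAD_FAST b → push 4. Stack: [11, 4]
BINARY_OP - → 11 - 4 = 7. Stack: [7]
STORE_FAST u → u=7. Stack: []
LOAD_CONST → push 2. Stack: [2]
LOAD_FAST a → push 36. Stack: [2, 36]
BINARY_OP + → 2 + 36 = 38. Stack: [38]
STORE_FAST v → v=38. Stack: []
LOAD_FAST_LOAD_FAST c,v → push 14,38. Stack: [14, 38]
BINARY_OP + → 14 + 38 = 52. Stack: [52]
STORE_FAST u → u=52. Stack: []
LOAD_FAST_LOAD_FAST u,u → push 52,52. Stack: [52, 52]
BINARY_OP // → 52 // 52 = 1. Stack: [1]
LOAD_FAST c → push 14. Stack: [1, 14]
BINARY_OP - → 1 - 14 = -13. Stack: [-13]
STORE_FAST z → z=-13. Stack: []
LOAD_CONST → push 12. Stack: [12]
LOAD_FAST z → push -13. Stack: [12, -13]
BINARY_OP % → 12 % -13 = -1. Stack: [-1]
STORE_FAST v → v=-1. Stack: []
LOAD_FAST z → push -13. Stack: [-13]
LOAD_CONST → push 6. Stack: [-13, 6]
BINARY_OP - → -13 - 6 = -19. Stack: [-19]
RETURN_VALUE → return -19.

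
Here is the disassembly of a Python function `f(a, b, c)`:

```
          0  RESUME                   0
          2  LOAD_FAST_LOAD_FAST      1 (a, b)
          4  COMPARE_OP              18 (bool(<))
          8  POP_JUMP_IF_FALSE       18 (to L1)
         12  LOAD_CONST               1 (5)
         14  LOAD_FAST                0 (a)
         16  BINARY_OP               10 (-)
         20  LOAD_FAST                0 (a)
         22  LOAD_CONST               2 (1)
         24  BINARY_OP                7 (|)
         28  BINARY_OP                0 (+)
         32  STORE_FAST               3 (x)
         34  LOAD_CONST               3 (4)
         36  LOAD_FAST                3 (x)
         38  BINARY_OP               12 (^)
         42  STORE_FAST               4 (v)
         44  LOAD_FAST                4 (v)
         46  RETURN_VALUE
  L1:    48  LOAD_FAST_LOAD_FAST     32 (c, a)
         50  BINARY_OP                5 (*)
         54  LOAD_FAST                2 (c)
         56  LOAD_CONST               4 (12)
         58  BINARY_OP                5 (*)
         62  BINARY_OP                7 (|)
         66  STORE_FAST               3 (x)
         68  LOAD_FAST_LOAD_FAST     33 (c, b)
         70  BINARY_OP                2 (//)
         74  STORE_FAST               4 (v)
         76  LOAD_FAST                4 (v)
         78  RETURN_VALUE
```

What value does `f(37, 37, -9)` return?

LOAD_FAST_LOAD_FAST a,b → push 37,37. Stack: [37, 37]
COMPARE_OP bool(<) → 37 vs 37 = False. Stack: [False]
POP_JUMP_IF_FALSE → pop False; jump. Stack: []
LOAD_FAST_LOAD_FAST c,a → push -9,37. Stack: [-9, 37]
BINARY_OP * → -9 * 37 = -333. Stack: [-333]
LOAD_FAST c → push -9. Stack: [-333, -9]
LOAD_CONST → push 12. Stack: [-333, -9, 12]
BINARY_OP * → -9 * 12 = -108. Stack: [-333, -108]
BINARY_OP | → -333 | -108 = -73. Stack: [-73]
STORE_FAST x → x=-73. Stack: []
LOAD_FAST_LOAD_FAST c,b → push -9,37. Stack: [-9, 37]
BINARY_OP // → -9 // 37 = -1. Stack: [-1]
STORE_FAST v → v=-1. Stack: []
LOAD_FAST v → push -1. Stack: [-1]
RETURN_VALUE → return -1.

-1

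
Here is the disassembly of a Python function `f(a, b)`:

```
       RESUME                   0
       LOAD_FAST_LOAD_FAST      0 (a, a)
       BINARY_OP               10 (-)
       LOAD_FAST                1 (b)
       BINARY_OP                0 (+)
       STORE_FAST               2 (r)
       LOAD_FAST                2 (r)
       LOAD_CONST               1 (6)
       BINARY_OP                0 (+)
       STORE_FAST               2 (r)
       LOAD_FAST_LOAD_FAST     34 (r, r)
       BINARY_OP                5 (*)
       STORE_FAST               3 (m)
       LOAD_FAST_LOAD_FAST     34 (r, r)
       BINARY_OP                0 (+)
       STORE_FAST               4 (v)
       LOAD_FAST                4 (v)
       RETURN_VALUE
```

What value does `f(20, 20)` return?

52

LOAD_FAST_LOAD_FAST a,a → push 20,20. Stack: [20, 20]
BINARY_OP - → 20 - 20 = 0. Stack: [0]
LOAD_FAST b → push 20. Stack: [0, 20]
BINARY_OP + → 0 + 20 = 20. Stack: [20]
STORE_FAST r → r=20. Stack: []
LOAD_FAST r → push 20. Stack: [20]
LOAD_CONST → push 6. Stack: [20, 6]
BINARY_OP + → 20 + 6 = 26. Stack: [26]
STORE_FAST r → r=26. Stack: []
LOAD_FAST_LOAD_FAST r,r → push 26,26. Stack: [26, 26]
BINARY_OP * → 26 * 26 = 676. Stack: [676]
STORE_FAST m → m=676. Stack: []
LOAD_FAST_LOAD_FAST r,r → push 26,26. Stack: [26, 26]
BINARY_OP + → 26 + 26 = 52. Stack: [52]
STORE_FAST v → v=52. Stack: []
LOAD_FAST v → push 52. Stack: [52]
RETURN_VALUE → return 52.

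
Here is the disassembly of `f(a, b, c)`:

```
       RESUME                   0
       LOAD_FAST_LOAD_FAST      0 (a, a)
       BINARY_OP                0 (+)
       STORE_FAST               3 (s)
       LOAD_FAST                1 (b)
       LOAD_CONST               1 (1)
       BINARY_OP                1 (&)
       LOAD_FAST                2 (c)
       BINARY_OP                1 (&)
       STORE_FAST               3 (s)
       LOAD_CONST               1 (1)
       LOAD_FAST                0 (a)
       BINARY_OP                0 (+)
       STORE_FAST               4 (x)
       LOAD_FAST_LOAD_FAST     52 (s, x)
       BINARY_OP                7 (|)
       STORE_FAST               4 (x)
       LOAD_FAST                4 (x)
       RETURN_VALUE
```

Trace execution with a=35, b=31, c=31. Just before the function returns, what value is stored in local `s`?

1

LOAD_FAST_LOAD_FAST a,a → push 35,35. Stack: [35, 35]
BINARY_OP + → 35 + 35 = 70. Stack: [70]
STORE_FAST s → s=70. Stack: []
LOAD_FAST b → push 31. Stack: [31]
LOAD_CONST → push 1. Stack: [31, 1]
BINARY_OP & → 31 & 1 = 1. Stack: [1]
LOAD_FAST c → push 31. Stack: [1, 31]
BINARY_OP & → 1 & 31 = 1. Stack: [1]
STORE_FAST s → s=1. Stack: []
LOAD_CONST → push 1. Stack: [1]
LOAD_FAST a → push 35. Stack: [1, 35]
BINARY_OP + → 1 + 35 = 36. Stack: [36]
STORE_FAST x → x=36. Stack: []
LOAD_FAST_LOAD_FAST s,x → push 1,36. Stack: [1, 36]
BINARY_OP | → 1 | 36 = 37. Stack: [37]
STORE_FAST x → x=37. Stack: []
LOAD_FAST x → push 37. Stack: [37]
RETURN_VALUE → return 37.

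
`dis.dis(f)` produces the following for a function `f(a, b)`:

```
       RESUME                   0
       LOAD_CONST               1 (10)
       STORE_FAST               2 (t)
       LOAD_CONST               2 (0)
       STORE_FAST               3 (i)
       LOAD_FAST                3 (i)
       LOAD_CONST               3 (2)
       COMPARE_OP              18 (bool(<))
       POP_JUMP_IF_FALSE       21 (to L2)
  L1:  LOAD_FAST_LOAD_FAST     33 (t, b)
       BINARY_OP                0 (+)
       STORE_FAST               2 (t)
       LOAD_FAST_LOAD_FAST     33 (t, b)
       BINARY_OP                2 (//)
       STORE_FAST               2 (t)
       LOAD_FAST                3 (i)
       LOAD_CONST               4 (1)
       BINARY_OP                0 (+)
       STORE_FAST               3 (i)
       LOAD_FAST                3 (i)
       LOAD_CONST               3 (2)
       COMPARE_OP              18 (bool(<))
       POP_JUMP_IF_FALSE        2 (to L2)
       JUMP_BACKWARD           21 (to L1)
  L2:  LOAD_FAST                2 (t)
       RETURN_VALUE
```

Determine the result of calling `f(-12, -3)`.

LOAD_CONST → push 10. Stack: [10]
STORE_FAST t → t=10. Stack: []
LOAD_CONST → push 0. Stack: [0]
STORE_FAST i → i=0. Stack: []
LOAD_FAST i → push 0. Stack: [0]
LOAD_CONST → push 2. Stack: [0, 2]
COMPARE_OP bool(<) → 0 vs 2 = True. Stack: [True]
POP_JUMP_IF_FALSE → pop True; no jump. Stack: []
LOAD_FAST_LOAD_FAST t,b → push 10,-3. Stack: [10, -3]
BINARY_OP + → 10 + -3 = 7. Stack: [7]
STORE_FAST t → t=7. Stack: []
LOAD_FAST_LOAD_FAST t,b → push 7,-3. Stack: [7, -3]
BINARY_OP // → 7 // -3 = -3. Stack: [-3]
STORE_FAST t → t=-3. Stack: []
LOAD_FAST i → push 0. Stack: [0]
LOAD_CONST → push 1. Stack: [0, 1]
BINARY_OP + → 0 + 1 = 1. Stack: [1]
STORE_FAST i → i=1. Stack: []
LOAD_FAST i → push 1. Stack: [1]
LOAD_CONST → push 2. Stack: [1, 2]
COMPARE_OP bool(<) → 1 vs 2 = True. Stack: [True]
POP_JUMP_IF_FALSE → pop True; no jump. Stack: []
LOAD_FAST_LOAD_FAST t,b → push -3,-3. Stack: [-3, -3]
BINARY_OP + → -3 + -3 = -6. Stack: [-6]
STORE_FAST t → t=-6. Stack: []
LOAD_FAST_LOAD_FAST t,b → push -6,-3. Stack: [-6, -3]
BINARY_OP // → -6 // -3 = 2. Stack: [2]
STORE_FAST t → t=2. Stack: []
LOAD_FAST i → push 1. Stack: [1]
LOAD_CONST → push 1. Stack: [1, 1]
BINARY_OP + → 1 + 1 = 2. Stack: [2]
STORE_FAST i → i=2. Stack: []
LOAD_FAST i → push 2. Stack: [2]
LOAD_CONST → push 2. Stack: [2, 2]
COMPARE_OP bool(<) → 2 vs 2 = False. Stack: [False]
POP_JUMP_IF_FALSE → pop False; jump. Stack: []
LOAD_FAST t → push 2. Stack: [2]
RETURN_VALUE → return 2.

2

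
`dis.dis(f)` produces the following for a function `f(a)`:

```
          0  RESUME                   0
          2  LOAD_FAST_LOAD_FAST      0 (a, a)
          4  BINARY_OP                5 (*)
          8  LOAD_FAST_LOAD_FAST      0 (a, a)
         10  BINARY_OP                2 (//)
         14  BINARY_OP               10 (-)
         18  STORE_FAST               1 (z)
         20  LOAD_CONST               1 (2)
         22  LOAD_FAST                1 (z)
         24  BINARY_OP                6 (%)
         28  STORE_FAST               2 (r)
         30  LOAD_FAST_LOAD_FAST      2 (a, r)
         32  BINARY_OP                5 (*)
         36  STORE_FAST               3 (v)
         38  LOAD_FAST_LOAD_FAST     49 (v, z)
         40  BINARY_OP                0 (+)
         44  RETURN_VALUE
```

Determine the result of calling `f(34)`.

LOAD_FAST_LOAD_FAST a,a → push 34,34. Stack: [34, 34]
BINARY_OP * → 34 * 34 = 1156. Stack: [1156]
LOAD_FAST_LOAD_FAST a,a → push 34,34. Stack: [1156, 34, 34]
BINARY_OP // → 34 // 34 = 1. Stack: [1156, 1]
BINARY_OP - → 1156 - 1 = 1155. Stack: [1155]
STORE_FAST z → z=1155. Stack: []
LOAD_CONST → push 2. Stack: [2]
LOAD_FAST z → push 1155. Stack: [2, 1155]
BINARY_OP % → 2 % 1155 = 2. Stack: [2]
STORE_FAST r → r=2. Stack: []
LOAD_FAST_LOAD_FAST a,r → push 34,2. Stack: [34, 2]
BINARY_OP * → 34 * 2 = 68. Stack: [68]
STORE_FAST v → v=68. Stack: []
LOAD_FAST_LOAD_FAST v,z → push 68,1155. Stack: [68, 1155]
BINARY_OP + → 68 + 1155 = 1223. Stack: [1223]
RETURN_VALUE → return 1223.

1223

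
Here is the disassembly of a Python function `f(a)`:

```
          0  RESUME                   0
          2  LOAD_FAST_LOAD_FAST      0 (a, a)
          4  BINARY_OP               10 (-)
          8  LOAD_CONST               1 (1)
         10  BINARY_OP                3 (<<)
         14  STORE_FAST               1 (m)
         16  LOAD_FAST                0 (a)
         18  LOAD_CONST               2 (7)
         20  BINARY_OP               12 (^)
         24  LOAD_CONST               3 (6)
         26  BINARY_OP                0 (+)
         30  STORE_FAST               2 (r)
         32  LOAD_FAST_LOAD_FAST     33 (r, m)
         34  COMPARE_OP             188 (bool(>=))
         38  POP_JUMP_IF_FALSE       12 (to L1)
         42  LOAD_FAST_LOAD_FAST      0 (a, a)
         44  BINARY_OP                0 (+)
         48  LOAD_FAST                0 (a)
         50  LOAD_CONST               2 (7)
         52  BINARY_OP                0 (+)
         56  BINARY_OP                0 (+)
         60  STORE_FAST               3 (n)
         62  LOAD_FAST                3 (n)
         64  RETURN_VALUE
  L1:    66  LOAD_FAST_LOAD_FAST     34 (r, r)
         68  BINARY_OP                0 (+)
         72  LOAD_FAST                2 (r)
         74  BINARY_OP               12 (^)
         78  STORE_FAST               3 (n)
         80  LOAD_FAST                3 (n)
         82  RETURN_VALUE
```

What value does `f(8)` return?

LOAD_FAST_LOAD_FAST a,a → push 8,8. Stack: [8, 8]
BINARY_OP - → 8 - 8 = 0. Stack: [0]
LOAD_CONST → push 1. Stack: [0, 1]
BINARY_OP << → 0 << 1 = 0. Stack: [0]
STORE_FAST m → m=0. Stack: []
LOAD_FAST a → push 8. Stack: [8]
LOAD_CONST → push 7. Stack: [8, 7]
BINARY_OP ^ → 8 ^ 7 = 15. Stack: [15]
LOAD_CONST → push 6. Stack: [15, 6]
BINARY_OP + → 15 + 6 = 21. Stack: [21]
STORE_FAST r → r=21. Stack: []
LOAD_FAST_LOAD_FAST r,m → push 21,0. Stack: [21, 0]
COMPARE_OP bool(>=) → 21 vs 0 = True. Stack: [True]
POP_JUMP_IF_FALSE → pop True; no jump. Stack: []
LOAD_FAST_LOAD_FAST a,a → push 8,8. Stack: [8, 8]
BINARY_OP + → 8 + 8 = 16. Stack: [16]
LOAD_FAST a → push 8. Stack: [16, 8]
LOAD_CONST → push 7. Stack: [16, 8, 7]
BINARY_OP + → 8 + 7 = 15. Stack: [16, 15]
BINARY_OP + → 16 + 15 = 31. Stack: [31]
STORE_FAST n → n=31. Stack: []
LOAD_FAST n → push 31. Stack: [31]
RETURN_VALUE → return 31.

31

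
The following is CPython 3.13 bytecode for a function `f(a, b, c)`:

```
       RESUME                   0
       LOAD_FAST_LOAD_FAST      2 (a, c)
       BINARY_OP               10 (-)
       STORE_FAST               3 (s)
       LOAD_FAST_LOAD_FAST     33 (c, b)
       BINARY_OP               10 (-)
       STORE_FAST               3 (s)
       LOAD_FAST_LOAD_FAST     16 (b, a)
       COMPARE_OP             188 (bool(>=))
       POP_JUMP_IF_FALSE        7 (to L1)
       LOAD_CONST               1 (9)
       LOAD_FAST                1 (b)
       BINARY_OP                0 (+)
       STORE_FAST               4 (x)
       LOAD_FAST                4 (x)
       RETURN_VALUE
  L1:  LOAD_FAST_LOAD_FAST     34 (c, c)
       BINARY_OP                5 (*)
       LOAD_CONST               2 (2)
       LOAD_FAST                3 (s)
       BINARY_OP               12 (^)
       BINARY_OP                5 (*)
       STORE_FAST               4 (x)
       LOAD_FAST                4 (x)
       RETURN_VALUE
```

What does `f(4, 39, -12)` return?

48

LOAD_FAST_LOAD_FAST a,c → push 4,-12. Stack: [4, -12]
BINARY_OP - → 4 - -12 = 16. Stack: [16]
STORE_FAST s → s=16. Stack: []
LOAD_FAST_LOAD_FAST c,b → push -12,39. Stack: [-12, 39]
BINARY_OP - → -12 - 39 = -51. Stack: [-51]
STORE_FAST s → s=-51. Stack: []
LOAD_FAST_LOAD_FAST b,a → push 39,4. Stack: [39, 4]
COMPARE_OP bool(>=) → 39 vs 4 = True. Stack: [True]
POP_JUMP_IF_FALSE → pop True; no jump. Stack: []
LOAD_CONST → push 9. Stack: [9]
LOAD_FAST b → push 39. Stack: [9, 39]
BINARY_OP + → 9 + 39 = 48. Stack: [48]
STORE_FAST x → x=48. Stack: []
LOAD_FAST x → push 48. Stack: [48]
RETURN_VALUE → return 48.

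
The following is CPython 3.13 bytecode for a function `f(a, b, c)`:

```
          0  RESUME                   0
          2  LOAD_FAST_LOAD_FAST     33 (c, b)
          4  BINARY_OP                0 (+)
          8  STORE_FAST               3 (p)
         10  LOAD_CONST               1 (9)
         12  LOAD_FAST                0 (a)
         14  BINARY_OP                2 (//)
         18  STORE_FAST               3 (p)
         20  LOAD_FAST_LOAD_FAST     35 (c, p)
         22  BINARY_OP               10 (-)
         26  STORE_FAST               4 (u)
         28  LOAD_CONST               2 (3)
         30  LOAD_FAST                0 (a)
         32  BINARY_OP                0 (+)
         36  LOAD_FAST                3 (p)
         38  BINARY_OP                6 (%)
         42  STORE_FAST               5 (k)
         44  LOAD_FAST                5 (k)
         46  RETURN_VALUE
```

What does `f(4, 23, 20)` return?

LOAD_FAST_LOAD_FAST c,b → push 20,23. Stack: [20, 23]
BINARY_OP + → 20 + 23 = 43. Stack: [43]
STORE_FAST p → p=43. Stack: []
LOAD_CONST → push 9. Stack: [9]
LOAD_FAST a → push 4. Stack: [9, 4]
BINARY_OP // → 9 // 4 = 2. Stack: [2]
STORE_FAST p → p=2. Stack: []
LOAD_FAST_LOAD_FAST c,p → push 20,2. Stack: [20, 2]
BINARY_OP - → 20 - 2 = 18. Stack: [18]
STORE_FAST u → u=18. Stack: []
LOAD_CONST → push 3. Stack: [3]
LOAD_FAST a → push 4. Stack: [3, 4]
BINARY_OP + → 3 + 4 = 7. Stack: [7]
LOAD_FAST p → push 2. Stack: [7, 2]
BINARY_OP % → 7 % 2 = 1. Stack: [1]
STORE_FAST k → k=1. Stack: []
LOAD_FAST k → push 1. Stack: [1]
RETURN_VALUE → return 1.

1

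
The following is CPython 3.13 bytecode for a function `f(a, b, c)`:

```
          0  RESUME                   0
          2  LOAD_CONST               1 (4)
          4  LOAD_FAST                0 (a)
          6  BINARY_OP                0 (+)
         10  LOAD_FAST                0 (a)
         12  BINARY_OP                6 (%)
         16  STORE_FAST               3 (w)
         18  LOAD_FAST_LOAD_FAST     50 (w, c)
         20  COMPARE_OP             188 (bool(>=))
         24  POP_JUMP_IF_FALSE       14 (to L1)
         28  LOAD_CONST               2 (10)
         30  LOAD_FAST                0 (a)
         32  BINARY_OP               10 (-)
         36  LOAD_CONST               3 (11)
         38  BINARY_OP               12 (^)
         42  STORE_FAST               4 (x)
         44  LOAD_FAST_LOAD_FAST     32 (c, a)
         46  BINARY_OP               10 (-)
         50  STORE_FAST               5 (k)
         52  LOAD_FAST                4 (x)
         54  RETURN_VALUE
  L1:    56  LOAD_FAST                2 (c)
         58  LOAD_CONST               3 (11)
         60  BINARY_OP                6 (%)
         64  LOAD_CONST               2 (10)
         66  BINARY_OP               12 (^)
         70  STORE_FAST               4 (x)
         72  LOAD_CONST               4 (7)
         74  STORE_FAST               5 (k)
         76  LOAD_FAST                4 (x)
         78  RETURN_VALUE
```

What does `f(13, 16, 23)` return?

11

LOAD_CONST → push 4. Stack: [4]
LOAD_FAST a → push 13. Stack: [4, 13]
BINARY_OP + → 4 + 13 = 17. Stack: [17]
LOAD_FAST a → push 13. Stack: [17, 13]
BINARY_OP % → 17 % 13 = 4. Stack: [4]
STORE_FAST w → w=4. Stack: []
LOAD_FAST_LOAD_FAST w,c → push 4,23. Stack: [4, 23]
COMPARE_OP bool(>=) → 4 vs 23 = False. Stack: [False]
POP_JUMP_IF_FALSE → pop False; jump. Stack: []
LOAD_FAST c → push 23. Stack: [23]
LOAD_CONST → push 11. Stack: [23, 11]
BINARY_OP % → 23 % 11 = 1. Stack: [1]
LOAD_CONST → push 10. Stack: [1, 10]
BINARY_OP ^ → 1 ^ 10 = 11. Stack: [11]
STORE_FAST x → x=11. Stack: []
LOAD_CONST → push 7. Stack: [7]
STORE_FAST k → k=7. Stack: []
LOAD_FAST x → push 11. Stack: [11]
RETURN_VALUE → return 11.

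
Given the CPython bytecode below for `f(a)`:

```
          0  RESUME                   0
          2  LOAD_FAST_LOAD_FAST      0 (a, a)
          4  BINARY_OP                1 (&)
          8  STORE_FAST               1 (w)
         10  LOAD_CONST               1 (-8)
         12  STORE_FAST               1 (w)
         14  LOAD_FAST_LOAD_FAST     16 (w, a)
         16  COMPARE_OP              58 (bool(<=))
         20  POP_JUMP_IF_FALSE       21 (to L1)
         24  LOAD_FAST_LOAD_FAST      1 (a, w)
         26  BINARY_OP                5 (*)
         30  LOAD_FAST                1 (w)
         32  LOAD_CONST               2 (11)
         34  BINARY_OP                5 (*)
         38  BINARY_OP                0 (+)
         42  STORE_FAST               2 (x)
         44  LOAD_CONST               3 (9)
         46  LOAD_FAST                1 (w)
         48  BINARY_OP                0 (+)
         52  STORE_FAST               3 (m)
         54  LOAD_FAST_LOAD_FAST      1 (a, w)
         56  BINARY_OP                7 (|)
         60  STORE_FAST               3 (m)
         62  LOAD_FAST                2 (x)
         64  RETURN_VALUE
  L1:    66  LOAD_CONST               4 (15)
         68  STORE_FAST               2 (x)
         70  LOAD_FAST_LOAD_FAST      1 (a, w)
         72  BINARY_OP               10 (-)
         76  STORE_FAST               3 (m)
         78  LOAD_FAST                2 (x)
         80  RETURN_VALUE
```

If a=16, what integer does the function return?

-216

LOAD_FAST_LOAD_FAST a,a → push 16,16. Stack: [16, 16]
BINARY_OP & → 16 & 16 = 16. Stack: [16]
STORE_FAST w → w=16. Stack: []
LOAD_CONST → push -8. Stack: [-8]
STORE_FAST w → w=-8. Stack: []
LOAD_FAST_LOAD_FAST w,a → push -8,16. Stack: [-8, 16]
COMPARE_OP bool(<=) → -8 vs 16 = True. Stack: [True]
POP_JUMP_IF_FALSE → pop True; no jump. Stack: []
LOAD_FAST_LOAD_FAST a,w → push 16,-8. Stack: [16, -8]
BINARY_OP * → 16 * -8 = -128. Stack: [-128]
LOAD_FAST w → push -8. Stack: [-128, -8]
LOAD_CONST → push 11. Stack: [-128, -8, 11]
BINARY_OP * → -8 * 11 = -88. Stack: [-128, -88]
BINARY_OP + → -128 + -88 = -216. Stack: [-216]
STORE_FAST x → x=-216. Stack: []
LOAD_CONST → push 9. Stack: [9]
LOAD_FAST w → push -8. Stack: [9, -8]
BINARY_OP + → 9 + -8 = 1. Stack: [1]
STORE_FAST m → m=1. Stack: []
LOAD_FAST_LOAD_FAST a,w → push 16,-8. Stack: [16, -8]
BINARY_OP | → 16 | -8 = -8. Stack: [-8]
STORE_FAST m → m=-8. Stack: []
LOAD_FAST x → push -216. Stack: [-216]
RETURN_VALUE → return -216.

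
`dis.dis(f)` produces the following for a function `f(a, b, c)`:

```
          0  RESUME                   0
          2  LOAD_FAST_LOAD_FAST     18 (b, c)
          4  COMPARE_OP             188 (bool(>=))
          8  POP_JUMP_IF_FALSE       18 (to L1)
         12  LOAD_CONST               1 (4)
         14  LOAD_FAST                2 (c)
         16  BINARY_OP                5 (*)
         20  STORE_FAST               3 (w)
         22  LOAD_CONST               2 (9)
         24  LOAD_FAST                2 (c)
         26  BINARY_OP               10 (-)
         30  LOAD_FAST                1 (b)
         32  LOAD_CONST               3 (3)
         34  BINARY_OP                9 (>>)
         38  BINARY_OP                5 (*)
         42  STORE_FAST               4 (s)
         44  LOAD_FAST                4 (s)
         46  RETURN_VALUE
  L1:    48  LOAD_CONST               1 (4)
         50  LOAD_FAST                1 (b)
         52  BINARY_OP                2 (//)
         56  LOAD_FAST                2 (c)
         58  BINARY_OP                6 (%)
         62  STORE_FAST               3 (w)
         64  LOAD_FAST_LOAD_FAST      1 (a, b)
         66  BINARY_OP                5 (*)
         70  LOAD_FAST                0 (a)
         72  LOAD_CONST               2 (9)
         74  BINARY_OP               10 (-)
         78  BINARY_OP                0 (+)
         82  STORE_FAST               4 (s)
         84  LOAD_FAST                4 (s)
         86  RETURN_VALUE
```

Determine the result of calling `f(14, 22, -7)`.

LOAD_FAST_LOAD_FAST b,c → push 22,-7. Stack: [22, -7]
COMPARE_OP bool(>=) → 22 vs -7 = True. Stack: [True]
POP_JUMP_IF_FALSE → pop True; no jump. Stack: []
LOAD_CONST → push 4. Stack: [4]
LOAD_FAST c → push -7. Stack: [4, -7]
BINARY_OP * → 4 * -7 = -28. Stack: [-28]
STORE_FAST w → w=-28. Stack: []
LOAD_CONST → push 9. Stack: [9]
LOAD_FAST c → push -7. Stack: [9, -7]
BINARY_OP - → 9 - -7 = 16. Stack: [16]
LOAD_FAST b → push 22. Stack: [16, 22]
LOAD_CONST → push 3. Stack: [16, 22, 3]
BINARY_OP >> → 22 >> 3 = 2. Stack: [16, 2]
BINARY_OP * → 16 * 2 = 32. Stack: [32]
STORE_FAST s → s=32. Stack: []
LOAD_FAST s → push 32. Stack: [32]
RETURN_VALUE → return 32.

32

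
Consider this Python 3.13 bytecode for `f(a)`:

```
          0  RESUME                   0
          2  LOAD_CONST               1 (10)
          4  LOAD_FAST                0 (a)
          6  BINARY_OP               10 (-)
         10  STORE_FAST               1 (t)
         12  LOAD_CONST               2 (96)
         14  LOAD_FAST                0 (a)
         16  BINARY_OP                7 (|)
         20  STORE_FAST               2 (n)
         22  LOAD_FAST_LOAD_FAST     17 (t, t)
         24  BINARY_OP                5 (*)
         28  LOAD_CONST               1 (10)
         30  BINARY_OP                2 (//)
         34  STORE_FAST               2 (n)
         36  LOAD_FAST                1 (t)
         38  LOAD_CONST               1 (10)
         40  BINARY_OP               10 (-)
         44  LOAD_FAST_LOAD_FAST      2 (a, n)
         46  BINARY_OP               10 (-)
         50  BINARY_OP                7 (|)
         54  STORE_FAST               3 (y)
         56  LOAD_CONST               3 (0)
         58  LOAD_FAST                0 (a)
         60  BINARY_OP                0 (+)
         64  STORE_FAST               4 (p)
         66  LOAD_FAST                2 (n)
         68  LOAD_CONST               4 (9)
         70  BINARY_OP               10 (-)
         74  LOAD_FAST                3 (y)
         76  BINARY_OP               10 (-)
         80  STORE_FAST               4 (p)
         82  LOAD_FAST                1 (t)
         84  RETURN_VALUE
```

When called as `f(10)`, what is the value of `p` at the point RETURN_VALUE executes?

-7

LOAD_CONST → push 10. Stack: [10]
LOAD_FAST a → push 10. Stack: [10, 10]
BINARY_OP - → 10 - 10 = 0. Stack: [0]
STORE_FAST t → t=0. Stack: []
LOAD_CONST → push 96. Stack: [96]
LOAD_FAST a → push 10. Stack: [96, 10]
BINARY_OP | → 96 | 10 = 106. Stack: [106]
STORE_FAST n → n=106. Stack: []
LOAD_FAST_LOAD_FAST t,t → push 0,0. Stack: [0, 0]
BINARY_OP * → 0 * 0 = 0. Stack: [0]
LOAD_CONST → push 10. Stack: [0, 10]
BINARY_OP // → 0 // 10 = 0. Stack: [0]
STORE_FAST n → n=0. Stack: []
LOAD_FAST t → push 0. Stack: [0]
LOAD_CONST → push 10. Stack: [0, 10]
BINARY_OP - → 0 - 10 = -10. Stack: [-10]
LOAD_FAST_LOAD_FAST a,n → push 10,0. Stack: [-10, 10, 0]
BINARY_OP - → 10 - 0 = 10. Stack: [-10, 10]
BINARY_OP | → -10 | 10 = -2. Stack: [-2]
STORE_FAST y → y=-2. Stack: []
LOAD_CONST → push 0. Stack: [0]
LOAD_FAST a → push 10. Stack: [0, 10]
BINARY_OP + → 0 + 10 = 10. Stack: [10]
STORE_FAST p → p=10. Stack: []
LOAD_FAST n → push 0. Stack: [0]
LOAD_CONST → push 9. Stack: [0, 9]
BINARY_OP - → 0 - 9 = -9. Stack: [-9]
LOAD_FAST y → push -2. Stack: [-9, -2]
BINARY_OP - → -9 - -2 = -7. Stack: [-7]
STORE_FAST p → p=-7. Stack: []
LOAD_FAST t → push 0. Stack: [0]
RETURN_VALUE → return 0.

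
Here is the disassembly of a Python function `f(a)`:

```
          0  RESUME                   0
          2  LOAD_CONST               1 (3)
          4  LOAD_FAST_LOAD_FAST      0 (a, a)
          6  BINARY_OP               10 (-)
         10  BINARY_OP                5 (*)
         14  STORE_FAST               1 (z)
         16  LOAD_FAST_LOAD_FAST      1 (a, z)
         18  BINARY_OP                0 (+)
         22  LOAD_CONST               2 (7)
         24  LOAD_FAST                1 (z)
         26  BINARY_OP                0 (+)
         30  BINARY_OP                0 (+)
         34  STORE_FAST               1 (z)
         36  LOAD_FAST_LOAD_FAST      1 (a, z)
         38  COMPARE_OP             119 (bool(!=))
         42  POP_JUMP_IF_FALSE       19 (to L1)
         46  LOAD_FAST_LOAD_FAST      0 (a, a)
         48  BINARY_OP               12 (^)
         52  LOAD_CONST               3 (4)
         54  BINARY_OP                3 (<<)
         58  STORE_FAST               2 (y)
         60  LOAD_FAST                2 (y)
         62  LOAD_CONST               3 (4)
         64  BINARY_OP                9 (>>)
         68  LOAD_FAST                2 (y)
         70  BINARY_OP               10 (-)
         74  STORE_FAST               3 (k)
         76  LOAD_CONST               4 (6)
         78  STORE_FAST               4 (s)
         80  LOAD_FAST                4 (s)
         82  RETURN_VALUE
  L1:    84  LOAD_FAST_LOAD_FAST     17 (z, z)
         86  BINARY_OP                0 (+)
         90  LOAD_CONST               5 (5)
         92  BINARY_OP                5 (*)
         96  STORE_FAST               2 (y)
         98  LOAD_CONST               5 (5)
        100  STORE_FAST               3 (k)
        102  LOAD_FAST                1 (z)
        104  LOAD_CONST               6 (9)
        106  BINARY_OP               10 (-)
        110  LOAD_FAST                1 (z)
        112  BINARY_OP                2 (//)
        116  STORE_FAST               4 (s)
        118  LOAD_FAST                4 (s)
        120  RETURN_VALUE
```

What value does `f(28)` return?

LOAD_CONST → push 3. Stack: [3]
LOAD_FAST_LOAD_FAST a,a → push 28,28. Stack: [3, 28, 28]
BINARY_OP - → 28 - 28 = 0. Stack: [3, 0]
BINARY_OP * → 3 * 0 = 0. Stack: [0]
STORE_FAST z → z=0. Stack: []
LOAD_FAST_LOAD_FAST a,z → push 28,0. Stack: [28, 0]
BINARY_OP + → 28 + 0 = 28. Stack: [28]
LOAD_CONST → push 7. Stack: [28, 7]
LOAD_FAST z → push 0. Stack: [28, 7, 0]
BINARY_OP + → 7 + 0 = 7. Stack: [28, 7]
BINARY_OP + → 28 + 7 = 35. Stack: [35]
STORE_FAST z → z=35. Stack: []
LOAD_FAST_LOAD_FAST a,z → push 28,35. Stack: [28, 35]
COMPARE_OP bool(!=) → 28 vs 35 = True. Stack: [True]
POP_JUMP_IF_FALSE → pop True; no jump. Stack: []
LOAD_FAST_LOAD_FAST a,a → push 28,28. Stack: [28, 28]
BINARY_OP ^ → 28 ^ 28 = 0. Stack: [0]
LOAD_CONST → push 4. Stack: [0, 4]
BINARY_OP << → 0 << 4 = 0. Stack: [0]
STORE_FAST y → y=0. Stack: []
LOAD_FAST y → push 0. Stack: [0]
LOAD_CONST → push 4. Stack: [0, 4]
BINARY_OP >> → 0 >> 4 = 0. Stack: [0]
LOAD_FAST y → push 0. Stack: [0, 0]
BINARY_OP - → 0 - 0 = 0. Stack: [0]
STORE_FAST k → k=0. Stack: []
LOAD_CONST → push 6. Stack: [6]
STORE_FAST s → s=6. Stack: []
LOAD_FAST s → push 6. Stack: [6]
RETURN_VALUE → return 6.

6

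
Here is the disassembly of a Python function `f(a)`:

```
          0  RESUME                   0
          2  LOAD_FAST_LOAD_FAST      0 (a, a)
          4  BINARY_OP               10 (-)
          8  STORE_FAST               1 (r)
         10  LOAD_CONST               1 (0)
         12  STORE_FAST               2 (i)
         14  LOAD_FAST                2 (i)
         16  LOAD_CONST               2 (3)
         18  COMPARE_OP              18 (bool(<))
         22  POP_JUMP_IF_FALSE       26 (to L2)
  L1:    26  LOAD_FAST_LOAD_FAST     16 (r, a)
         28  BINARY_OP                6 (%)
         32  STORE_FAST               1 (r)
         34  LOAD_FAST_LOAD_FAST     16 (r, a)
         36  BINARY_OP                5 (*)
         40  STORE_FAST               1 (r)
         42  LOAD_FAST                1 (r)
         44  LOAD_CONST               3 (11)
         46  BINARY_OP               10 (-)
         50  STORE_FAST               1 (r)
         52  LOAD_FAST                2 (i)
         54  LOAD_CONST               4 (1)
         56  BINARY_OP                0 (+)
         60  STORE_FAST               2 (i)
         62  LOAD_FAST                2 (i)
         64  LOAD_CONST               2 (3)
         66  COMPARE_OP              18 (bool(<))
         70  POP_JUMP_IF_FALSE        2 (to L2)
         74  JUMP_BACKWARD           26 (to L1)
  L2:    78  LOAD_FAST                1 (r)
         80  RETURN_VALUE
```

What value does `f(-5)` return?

LOAD_FAST_LOAD_FAST a,a → push -5,-5. Stack: [-5, -5]
BINARY_OP - → -5 - -5 = 0. Stack: [0]
STORE_FAST r → r=0. Stack: []
LOAD_CONST → push 0. Stack: [0]
STORE_FAST i → i=0. Stack: []
LOAD_FAST i → push 0. Stack: [0]
LOAD_CONST → push 3. Stack: [0, 3]
COMPARE_OP bool(<) → 0 vs 3 = True. Stack: [True]
POP_JUMP_IF_FALSE → pop True; no jump. Stack: []
LOAD_FAST_LOAD_FAST r,a → push 0,-5. Stack: [0, -5]
BINARY_OP % → 0 % -5 = 0. Stack: [0]
STORE_FAST r → r=0. Stack: []
LOAD_FAST_LOAD_FAST r,a → push 0,-5. Stack: [0, -5]
BINARY_OP * → 0 * -5 = 0. Stack: [0]
STORE_FAST r → r=0. Stack: []
LOAD_FAST r → push 0. Stack: [0]
LOAD_CONST → push 11. Stack: [0, 11]
BINARY_OP - → 0 - 11 = -11. Stack: [-11]
STORE_FAST r → r=-11. Stack: []
LOAD_FAST i → push 0. Stack: [0]
LOAD_CONST → push 1. Stack: [0, 1]
BINARY_OP + → 0 + 1 = 1. Stack: [1]
STORE_FAST i → i=1. Stack: []
LOAD_FAST i → push 1. Stack: [1]
LOAD_CONST → push 3. Stack: [1, 3]
COMPARE_OP bool(<) → 1 vs 3 = True. Stack: [True]
POP_JUMP_IF_FALSE → pop True; no jump. Stack: []
LOAD_FAST_LOAD_FAST r,a → push -11,-5. Stack: [-11, -5]
BINARY_OP % → -11 % -5 = -1. Stack: [-1]
STORE_FAST r → r=-1. Stack: []
LOAD_FAST_LOAD_FAST r,a → push -1,-5. Stack: [-1, -5]
BINARY_OP * → -1 * -5 = 5. Stack: [5]
STORE_FAST r → r=5. Stack: []
LOAD_FAST r → push 5. Stack: [5]
LOAD_CONST → push 11. Stack: [5, 11]
BINARY_OP - → 5 - 11 = -6. Stack: [-6]
STORE_FAST r → r=-6. Stack: []
LOAD_FAST i → push 1. Stack: [1]
LOAD_CONST → push 1. Stack: [1, 1]
BINARY_OP + → 1 + 1 = 2. Stack: [2]
STORE_FAST i → i=2. Stack: []
LOAD_FAST i → push 2. Stack: [2]
LOAD_CONST → push 3. Stack: [2, 3]
COMPARE_OP bool(<) → 2 vs 3 = True. Stack: [True]
POP_JUMP_IF_FALSE → pop True; no jump. Stack: []
LOAD_FAST_LOAD_FAST r,a → push -6,-5. Stack: [-6, -5]
BINARY_OP % → -6 % -5 = -1. Stack: [-1]
STORE_FAST r → r=-1. Stack: []
LOAD_FAST_LOAD_FAST r,a → push -1,-5. Stack: [-1, -5]
BINARY_OP * → -1 * -5 = 5. Stack: [5]
STORE_FAST r → r=5. Stack: []
LOAD_FAST r → push 5. Stack: [5]
LOAD_CONST → push 11. Stack: [5, 11]
BINARY_OP - → 5 - 11 = -6. Stack: [-6]
STORE_FAST r → r=-6. Stack: []
LOAD_FAST i → push 2. Stack: [2]
LOAD_CONST → push 1. Stack: [2, 1]
BINARY_OP + → 2 + 1 = 3. Stack: [3]
STORE_FAST i → i=3. Stack: []
LOAD_FAST i → push 3. Stack: [3]
LOAD_CONST → push 3. Stack: [3, 3]
COMPARE_OP bool(<) → 3 vs 3 = False. Stack: [False]
POP_JUMP_IF_FALSE → pop False; jump. Stack: []
LOAD_FAST r → push -6. Stack: [-6]
RETURN_VALUE → return -6.

-6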